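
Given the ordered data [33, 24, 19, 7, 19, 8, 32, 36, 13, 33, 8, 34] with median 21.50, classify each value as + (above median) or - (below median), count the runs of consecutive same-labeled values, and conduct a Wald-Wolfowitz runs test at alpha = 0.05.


Step 1: Compute median = 21.50; label A = above, B = below.
Labels in order: AABBBBAABABA  (n_A = 6, n_B = 6)
Step 2: Count runs R = 7.
Step 3: Under H0 (random ordering), E[R] = 2*n_A*n_B/(n_A+n_B) + 1 = 2*6*6/12 + 1 = 7.0000.
        Var[R] = 2*n_A*n_B*(2*n_A*n_B - n_A - n_B) / ((n_A+n_B)^2 * (n_A+n_B-1)) = 4320/1584 = 2.7273.
        SD[R] = 1.6514.
Step 4: R = E[R], so z = 0 with no continuity correction.
Step 5: Two-sided p-value via normal approximation = 2*(1 - Phi(|z|)) = 1.000000.
Step 6: alpha = 0.05. fail to reject H0.

R = 7, z = 0.0000, p = 1.000000, fail to reject H0.


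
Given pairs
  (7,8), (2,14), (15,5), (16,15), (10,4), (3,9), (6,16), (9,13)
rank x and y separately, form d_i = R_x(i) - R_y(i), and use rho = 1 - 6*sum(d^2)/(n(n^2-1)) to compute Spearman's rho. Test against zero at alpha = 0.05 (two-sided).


Step 1: Rank x and y separately (midranks; no ties here).
rank(x): 7->4, 2->1, 15->7, 16->8, 10->6, 3->2, 6->3, 9->5
rank(y): 8->3, 14->6, 5->2, 15->7, 4->1, 9->4, 16->8, 13->5
Step 2: d_i = R_x(i) - R_y(i); compute d_i^2.
  (4-3)^2=1, (1-6)^2=25, (7-2)^2=25, (8-7)^2=1, (6-1)^2=25, (2-4)^2=4, (3-8)^2=25, (5-5)^2=0
sum(d^2) = 106.
Step 3: rho = 1 - 6*106 / (8*(8^2 - 1)) = 1 - 636/504 = -0.261905.
Step 4: Under H0, t = rho * sqrt((n-2)/(1-rho^2)) = -0.6647 ~ t(6).
Step 5: Two-sided p-value from the t-distribution with 6 df = 0.530923.
Step 6: alpha = 0.05. fail to reject H0.

rho = -0.2619, p = 0.530923, fail to reject H0 at alpha = 0.05.


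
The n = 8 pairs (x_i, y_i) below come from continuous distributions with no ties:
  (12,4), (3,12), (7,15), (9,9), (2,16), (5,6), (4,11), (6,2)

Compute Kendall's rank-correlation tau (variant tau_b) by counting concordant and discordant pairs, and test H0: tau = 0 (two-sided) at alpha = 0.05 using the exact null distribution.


Step 1: Enumerate the 28 unordered pairs (i,j) with i<j and classify each by sign(x_j-x_i) * sign(y_j-y_i).
  (1,2):dx=-9,dy=+8->D; (1,3):dx=-5,dy=+11->D; (1,4):dx=-3,dy=+5->D; (1,5):dx=-10,dy=+12->D
  (1,6):dx=-7,dy=+2->D; (1,7):dx=-8,dy=+7->D; (1,8):dx=-6,dy=-2->C; (2,3):dx=+4,dy=+3->C
  (2,4):dx=+6,dy=-3->D; (2,5):dx=-1,dy=+4->D; (2,6):dx=+2,dy=-6->D; (2,7):dx=+1,dy=-1->D
  (2,8):dx=+3,dy=-10->D; (3,4):dx=+2,dy=-6->D; (3,5):dx=-5,dy=+1->D; (3,6):dx=-2,dy=-9->C
  (3,7):dx=-3,dy=-4->C; (3,8):dx=-1,dy=-13->C; (4,5):dx=-7,dy=+7->D; (4,6):dx=-4,dy=-3->C
  (4,7):dx=-5,dy=+2->D; (4,8):dx=-3,dy=-7->C; (5,6):dx=+3,dy=-10->D; (5,7):dx=+2,dy=-5->D
  (5,8):dx=+4,dy=-14->D; (6,7):dx=-1,dy=+5->D; (6,8):dx=+1,dy=-4->D; (7,8):dx=+2,dy=-9->D
Step 2: C = 7, D = 21, total pairs = 28.
Step 3: tau = (C - D)/(n(n-1)/2) = (7 - 21)/28 = -0.500000.
Step 4: Exact two-sided p-value (enumerate n! = 40320 permutations of y under H0): p = 0.108681.
Step 5: alpha = 0.05. fail to reject H0.

tau_b = -0.5000 (C=7, D=21), p = 0.108681, fail to reject H0.


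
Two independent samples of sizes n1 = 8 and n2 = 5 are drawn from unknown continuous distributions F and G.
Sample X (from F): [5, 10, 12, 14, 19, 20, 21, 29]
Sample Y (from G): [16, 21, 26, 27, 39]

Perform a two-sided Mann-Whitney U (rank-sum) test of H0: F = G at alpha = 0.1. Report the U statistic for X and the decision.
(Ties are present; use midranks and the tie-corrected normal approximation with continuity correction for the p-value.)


Step 1: Combine and sort all 13 observations; assign midranks.
sorted (value, group): (5,X), (10,X), (12,X), (14,X), (16,Y), (19,X), (20,X), (21,X), (21,Y), (26,Y), (27,Y), (29,X), (39,Y)
ranks: 5->1, 10->2, 12->3, 14->4, 16->5, 19->6, 20->7, 21->8.5, 21->8.5, 26->10, 27->11, 29->12, 39->13
Step 2: Rank sum for X: R1 = 1 + 2 + 3 + 4 + 6 + 7 + 8.5 + 12 = 43.5.
Step 3: U_X = R1 - n1(n1+1)/2 = 43.5 - 8*9/2 = 43.5 - 36 = 7.5.
       U_Y = n1*n2 - U_X = 40 - 7.5 = 32.5.
Step 4: Ties are present, so use the tie-corrected normal approximation (with continuity correction) for the p-value.
Step 5: p-value = 0.078571; compare to alpha = 0.1. reject H0.

U_X = 7.5, p = 0.078571, reject H0 at alpha = 0.1.


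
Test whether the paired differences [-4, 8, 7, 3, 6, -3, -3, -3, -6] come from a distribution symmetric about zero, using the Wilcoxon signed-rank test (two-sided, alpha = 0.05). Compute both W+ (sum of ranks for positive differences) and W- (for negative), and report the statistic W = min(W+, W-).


Step 1: Drop any zero differences (none here) and take |d_i|.
|d| = [4, 8, 7, 3, 6, 3, 3, 3, 6]
Step 2: Midrank |d_i| (ties get averaged ranks).
ranks: |4|->5, |8|->9, |7|->8, |3|->2.5, |6|->6.5, |3|->2.5, |3|->2.5, |3|->2.5, |6|->6.5
Step 3: Attach original signs; sum ranks with positive sign and with negative sign.
W+ = 9 + 8 + 2.5 + 6.5 = 26
W- = 5 + 2.5 + 2.5 + 2.5 + 6.5 = 19
(Check: W+ + W- = 45 should equal n(n+1)/2 = 45.)
Step 4: Test statistic W = min(W+, W-) = 19.
Step 5: Ties in |d|, so use the tie-corrected normal approximation.
        E[W] = n(n+1)/4 = 9*10/4 = 22.5.
        Tie groups: |d|=3 (t=4), |d|=6 (t=2); sum(t^3 - t) = 66.
        Var[W] = n(n+1)(2n+1)/24 - sum(t^3-t)/48 = 1710/24 - 66/48 = 69.875.
        z = (W - E[W]) / sqrt(Var[W]) = (19 - 22.5) / 8.3591 = -0.4187.
        Two-sided p = 2*Phi(z) = 0.675432.
Step 6: alpha = 0.05. fail to reject H0.

W+ = 26, W- = 19, W = min = 19, p = 0.675432, fail to reject H0.


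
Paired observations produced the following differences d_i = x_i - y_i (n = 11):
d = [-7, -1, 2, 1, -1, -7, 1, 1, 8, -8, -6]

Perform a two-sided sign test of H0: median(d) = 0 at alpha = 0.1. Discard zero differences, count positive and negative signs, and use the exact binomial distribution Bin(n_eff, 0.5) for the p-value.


Step 1: Discard zero differences. Original n = 11; n_eff = number of nonzero differences = 11.
Nonzero differences (with sign): -7, -1, +2, +1, -1, -7, +1, +1, +8, -8, -6
Step 2: Count signs: positive = 5, negative = 6.
Step 3: Under H0: P(positive) = 0.5, so the number of positives S ~ Bin(11, 0.5).
Step 4: Two-sided exact p-value = sum of Bin(11,0.5) probabilities at or below the observed probability = 1.000000.
Step 5: alpha = 0.1. fail to reject H0.

n_eff = 11, pos = 5, neg = 6, p = 1.000000, fail to reject H0.


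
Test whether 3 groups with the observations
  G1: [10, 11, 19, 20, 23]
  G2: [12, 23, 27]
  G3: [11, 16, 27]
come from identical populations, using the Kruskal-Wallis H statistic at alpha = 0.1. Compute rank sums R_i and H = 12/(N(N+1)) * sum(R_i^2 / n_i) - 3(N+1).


Step 1: Combine all N = 11 observations and assign midranks.
sorted (value, group, rank): (10,G1,1), (11,G1,2.5), (11,G3,2.5), (12,G2,4), (16,G3,5), (19,G1,6), (20,G1,7), (23,G1,8.5), (23,G2,8.5), (27,G2,10.5), (27,G3,10.5)
Step 2: Sum ranks within each group.
R_1 = 25 (n_1 = 5)
R_2 = 23 (n_2 = 3)
R_3 = 18 (n_3 = 3)
Step 3: H = 12/(N(N+1)) * sum(R_i^2/n_i) - 3(N+1)
     = 12/(11*12) * (25^2/5 + 23^2/3 + 18^2/3) - 3*12
     = 0.090909 * 409.333 - 36
     = 1.212121.
Step 4: Ties present; correction factor C = 1 - 18/(11^3 - 11) = 0.986364. Corrected H = 1.212121 / 0.986364 = 1.228879.
Step 5: Under H0, H ~ chi^2(2); p-value = 0.540944.
Step 6: alpha = 0.1. fail to reject H0.

H = 1.2289, df = 2, p = 0.540944, fail to reject H0.


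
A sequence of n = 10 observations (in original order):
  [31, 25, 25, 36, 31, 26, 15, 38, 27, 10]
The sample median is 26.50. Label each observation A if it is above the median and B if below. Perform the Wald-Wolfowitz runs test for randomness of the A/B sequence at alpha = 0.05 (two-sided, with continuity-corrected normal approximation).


Step 1: Compute median = 26.50; label A = above, B = below.
Labels in order: ABBAABBAAB  (n_A = 5, n_B = 5)
Step 2: Count runs R = 6.
Step 3: Under H0 (random ordering), E[R] = 2*n_A*n_B/(n_A+n_B) + 1 = 2*5*5/10 + 1 = 6.0000.
        Var[R] = 2*n_A*n_B*(2*n_A*n_B - n_A - n_B) / ((n_A+n_B)^2 * (n_A+n_B-1)) = 2000/900 = 2.2222.
        SD[R] = 1.4907.
Step 4: R = E[R], so z = 0 with no continuity correction.
Step 5: Two-sided p-value via normal approximation = 2*(1 - Phi(|z|)) = 1.000000.
Step 6: alpha = 0.05. fail to reject H0.

R = 6, z = 0.0000, p = 1.000000, fail to reject H0.


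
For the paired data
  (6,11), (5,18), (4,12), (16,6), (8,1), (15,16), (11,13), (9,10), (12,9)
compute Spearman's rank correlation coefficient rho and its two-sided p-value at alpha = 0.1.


Step 1: Rank x and y separately (midranks; no ties here).
rank(x): 6->3, 5->2, 4->1, 16->9, 8->4, 15->8, 11->6, 9->5, 12->7
rank(y): 11->5, 18->9, 12->6, 6->2, 1->1, 16->8, 13->7, 10->4, 9->3
Step 2: d_i = R_x(i) - R_y(i); compute d_i^2.
  (3-5)^2=4, (2-9)^2=49, (1-6)^2=25, (9-2)^2=49, (4-1)^2=9, (8-8)^2=0, (6-7)^2=1, (5-4)^2=1, (7-3)^2=16
sum(d^2) = 154.
Step 3: rho = 1 - 6*154 / (9*(9^2 - 1)) = 1 - 924/720 = -0.283333.
Step 4: Under H0, t = rho * sqrt((n-2)/(1-rho^2)) = -0.7817 ~ t(7).
Step 5: Two-sided p-value from the t-distribution with 7 df = 0.460030.
Step 6: alpha = 0.1. fail to reject H0.

rho = -0.2833, p = 0.460030, fail to reject H0 at alpha = 0.1.


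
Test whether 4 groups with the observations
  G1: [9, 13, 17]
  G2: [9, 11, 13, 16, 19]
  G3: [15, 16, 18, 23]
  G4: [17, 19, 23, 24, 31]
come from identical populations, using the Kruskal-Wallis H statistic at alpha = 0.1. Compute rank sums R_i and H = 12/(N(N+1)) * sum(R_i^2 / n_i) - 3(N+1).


Step 1: Combine all N = 17 observations and assign midranks.
sorted (value, group, rank): (9,G1,1.5), (9,G2,1.5), (11,G2,3), (13,G1,4.5), (13,G2,4.5), (15,G3,6), (16,G2,7.5), (16,G3,7.5), (17,G1,9.5), (17,G4,9.5), (18,G3,11), (19,G2,12.5), (19,G4,12.5), (23,G3,14.5), (23,G4,14.5), (24,G4,16), (31,G4,17)
Step 2: Sum ranks within each group.
R_1 = 15.5 (n_1 = 3)
R_2 = 29 (n_2 = 5)
R_3 = 39 (n_3 = 4)
R_4 = 69.5 (n_4 = 5)
Step 3: H = 12/(N(N+1)) * sum(R_i^2/n_i) - 3(N+1)
     = 12/(17*18) * (15.5^2/3 + 29^2/5 + 39^2/4 + 69.5^2/5) - 3*18
     = 0.039216 * 1594.58 - 54
     = 8.532680.
Step 4: Ties present; correction factor C = 1 - 36/(17^3 - 17) = 0.992647. Corrected H = 8.532680 / 0.992647 = 8.595885.
Step 5: Under H0, H ~ chi^2(3); p-value = 0.035176.
Step 6: alpha = 0.1. reject H0.

H = 8.5959, df = 3, p = 0.035176, reject H0.


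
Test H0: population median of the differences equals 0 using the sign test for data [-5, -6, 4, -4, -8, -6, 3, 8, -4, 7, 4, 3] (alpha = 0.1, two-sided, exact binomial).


Step 1: Discard zero differences. Original n = 12; n_eff = number of nonzero differences = 12.
Nonzero differences (with sign): -5, -6, +4, -4, -8, -6, +3, +8, -4, +7, +4, +3
Step 2: Count signs: positive = 6, negative = 6.
Step 3: Under H0: P(positive) = 0.5, so the number of positives S ~ Bin(12, 0.5).
Step 4: Two-sided exact p-value = sum of Bin(12,0.5) probabilities at or below the observed probability = 1.000000.
Step 5: alpha = 0.1. fail to reject H0.

n_eff = 12, pos = 6, neg = 6, p = 1.000000, fail to reject H0.


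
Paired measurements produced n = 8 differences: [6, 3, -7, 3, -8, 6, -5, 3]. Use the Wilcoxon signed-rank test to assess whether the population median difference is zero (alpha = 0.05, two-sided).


Step 1: Drop any zero differences (none here) and take |d_i|.
|d| = [6, 3, 7, 3, 8, 6, 5, 3]
Step 2: Midrank |d_i| (ties get averaged ranks).
ranks: |6|->5.5, |3|->2, |7|->7, |3|->2, |8|->8, |6|->5.5, |5|->4, |3|->2
Step 3: Attach original signs; sum ranks with positive sign and with negative sign.
W+ = 5.5 + 2 + 2 + 5.5 + 2 = 17
W- = 7 + 8 + 4 = 19
(Check: W+ + W- = 36 should equal n(n+1)/2 = 36.)
Step 4: Test statistic W = min(W+, W-) = 17.
Step 5: Ties in |d|, so use the tie-corrected normal approximation.
        E[W] = n(n+1)/4 = 8*9/4 = 18.
        Tie groups: |d|=3 (t=3), |d|=6 (t=2); sum(t^3 - t) = 30.
        Var[W] = n(n+1)(2n+1)/24 - sum(t^3-t)/48 = 1224/24 - 30/48 = 50.375.
        z = (W - E[W]) / sqrt(Var[W]) = (17 - 18) / 7.0975 = -0.1409.
        Two-sided p = 2*Phi(z) = 0.887954.
Step 6: alpha = 0.05. fail to reject H0.

W+ = 17, W- = 19, W = min = 17, p = 0.887954, fail to reject H0.


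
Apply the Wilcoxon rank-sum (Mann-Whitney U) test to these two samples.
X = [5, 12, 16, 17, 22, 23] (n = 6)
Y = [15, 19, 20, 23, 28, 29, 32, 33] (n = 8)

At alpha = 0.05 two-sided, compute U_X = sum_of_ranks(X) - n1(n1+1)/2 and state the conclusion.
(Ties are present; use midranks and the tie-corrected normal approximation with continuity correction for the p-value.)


Step 1: Combine and sort all 14 observations; assign midranks.
sorted (value, group): (5,X), (12,X), (15,Y), (16,X), (17,X), (19,Y), (20,Y), (22,X), (23,X), (23,Y), (28,Y), (29,Y), (32,Y), (33,Y)
ranks: 5->1, 12->2, 15->3, 16->4, 17->5, 19->6, 20->7, 22->8, 23->9.5, 23->9.5, 28->11, 29->12, 32->13, 33->14
Step 2: Rank sum for X: R1 = 1 + 2 + 4 + 5 + 8 + 9.5 = 29.5.
Step 3: U_X = R1 - n1(n1+1)/2 = 29.5 - 6*7/2 = 29.5 - 21 = 8.5.
       U_Y = n1*n2 - U_X = 48 - 8.5 = 39.5.
Step 4: Ties are present, so use the tie-corrected normal approximation (with continuity correction) for the p-value.
Step 5: p-value = 0.052547; compare to alpha = 0.05. fail to reject H0.

U_X = 8.5, p = 0.052547, fail to reject H0 at alpha = 0.05.


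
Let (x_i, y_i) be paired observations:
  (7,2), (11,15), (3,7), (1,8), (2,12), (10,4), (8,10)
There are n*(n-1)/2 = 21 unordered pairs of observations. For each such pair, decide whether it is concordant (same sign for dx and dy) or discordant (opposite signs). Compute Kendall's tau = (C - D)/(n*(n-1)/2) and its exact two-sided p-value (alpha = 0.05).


Step 1: Enumerate the 21 unordered pairs (i,j) with i<j and classify each by sign(x_j-x_i) * sign(y_j-y_i).
  (1,2):dx=+4,dy=+13->C; (1,3):dx=-4,dy=+5->D; (1,4):dx=-6,dy=+6->D; (1,5):dx=-5,dy=+10->D
  (1,6):dx=+3,dy=+2->C; (1,7):dx=+1,dy=+8->C; (2,3):dx=-8,dy=-8->C; (2,4):dx=-10,dy=-7->C
  (2,5):dx=-9,dy=-3->C; (2,6):dx=-1,dy=-11->C; (2,7):dx=-3,dy=-5->C; (3,4):dx=-2,dy=+1->D
  (3,5):dx=-1,dy=+5->D; (3,6):dx=+7,dy=-3->D; (3,7):dx=+5,dy=+3->C; (4,5):dx=+1,dy=+4->C
  (4,6):dx=+9,dy=-4->D; (4,7):dx=+7,dy=+2->C; (5,6):dx=+8,dy=-8->D; (5,7):dx=+6,dy=-2->D
  (6,7):dx=-2,dy=+6->D
Step 2: C = 11, D = 10, total pairs = 21.
Step 3: tau = (C - D)/(n(n-1)/2) = (11 - 10)/21 = 0.047619.
Step 4: Exact two-sided p-value (enumerate n! = 5040 permutations of y under H0): p = 1.000000.
Step 5: alpha = 0.05. fail to reject H0.

tau_b = 0.0476 (C=11, D=10), p = 1.000000, fail to reject H0.


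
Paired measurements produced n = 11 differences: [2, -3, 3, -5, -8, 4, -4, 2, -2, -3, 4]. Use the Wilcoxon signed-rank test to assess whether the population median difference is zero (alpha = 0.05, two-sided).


Step 1: Drop any zero differences (none here) and take |d_i|.
|d| = [2, 3, 3, 5, 8, 4, 4, 2, 2, 3, 4]
Step 2: Midrank |d_i| (ties get averaged ranks).
ranks: |2|->2, |3|->5, |3|->5, |5|->10, |8|->11, |4|->8, |4|->8, |2|->2, |2|->2, |3|->5, |4|->8
Step 3: Attach original signs; sum ranks with positive sign and with negative sign.
W+ = 2 + 5 + 8 + 2 + 8 = 25
W- = 5 + 10 + 11 + 8 + 2 + 5 = 41
(Check: W+ + W- = 66 should equal n(n+1)/2 = 66.)
Step 4: Test statistic W = min(W+, W-) = 25.
Step 5: Ties in |d|, so use the tie-corrected normal approximation.
        E[W] = n(n+1)/4 = 11*12/4 = 33.
        Tie groups: |d|=2 (t=3), |d|=3 (t=3), |d|=4 (t=3); sum(t^3 - t) = 72.
        Var[W] = n(n+1)(2n+1)/24 - sum(t^3-t)/48 = 3036/24 - 72/48 = 125.
        z = (W - E[W]) / sqrt(Var[W]) = (25 - 33) / 11.1803 = -0.7155.
        Two-sided p = 2*Phi(z) = 0.474274.
Step 6: alpha = 0.05. fail to reject H0.

W+ = 25, W- = 41, W = min = 25, p = 0.474274, fail to reject H0.


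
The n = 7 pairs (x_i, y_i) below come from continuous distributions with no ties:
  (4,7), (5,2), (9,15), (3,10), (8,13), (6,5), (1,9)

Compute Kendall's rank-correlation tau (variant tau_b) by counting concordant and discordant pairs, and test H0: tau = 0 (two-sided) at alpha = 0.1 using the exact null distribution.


Step 1: Enumerate the 21 unordered pairs (i,j) with i<j and classify each by sign(x_j-x_i) * sign(y_j-y_i).
  (1,2):dx=+1,dy=-5->D; (1,3):dx=+5,dy=+8->C; (1,4):dx=-1,dy=+3->D; (1,5):dx=+4,dy=+6->C
  (1,6):dx=+2,dy=-2->D; (1,7):dx=-3,dy=+2->D; (2,3):dx=+4,dy=+13->C; (2,4):dx=-2,dy=+8->D
  (2,5):dx=+3,dy=+11->C; (2,6):dx=+1,dy=+3->C; (2,7):dx=-4,dy=+7->D; (3,4):dx=-6,dy=-5->C
  (3,5):dx=-1,dy=-2->C; (3,6):dx=-3,dy=-10->C; (3,7):dx=-8,dy=-6->C; (4,5):dx=+5,dy=+3->C
  (4,6):dx=+3,dy=-5->D; (4,7):dx=-2,dy=-1->C; (5,6):dx=-2,dy=-8->C; (5,7):dx=-7,dy=-4->C
  (6,7):dx=-5,dy=+4->D
Step 2: C = 13, D = 8, total pairs = 21.
Step 3: tau = (C - D)/(n(n-1)/2) = (13 - 8)/21 = 0.238095.
Step 4: Exact two-sided p-value (enumerate n! = 5040 permutations of y under H0): p = 0.561905.
Step 5: alpha = 0.1. fail to reject H0.

tau_b = 0.2381 (C=13, D=8), p = 0.561905, fail to reject H0.


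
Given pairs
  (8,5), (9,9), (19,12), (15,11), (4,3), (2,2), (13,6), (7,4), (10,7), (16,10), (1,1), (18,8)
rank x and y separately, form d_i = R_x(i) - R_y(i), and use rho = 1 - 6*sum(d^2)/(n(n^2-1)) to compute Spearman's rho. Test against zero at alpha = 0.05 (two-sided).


Step 1: Rank x and y separately (midranks; no ties here).
rank(x): 8->5, 9->6, 19->12, 15->9, 4->3, 2->2, 13->8, 7->4, 10->7, 16->10, 1->1, 18->11
rank(y): 5->5, 9->9, 12->12, 11->11, 3->3, 2->2, 6->6, 4->4, 7->7, 10->10, 1->1, 8->8
Step 2: d_i = R_x(i) - R_y(i); compute d_i^2.
  (5-5)^2=0, (6-9)^2=9, (12-12)^2=0, (9-11)^2=4, (3-3)^2=0, (2-2)^2=0, (8-6)^2=4, (4-4)^2=0, (7-7)^2=0, (10-10)^2=0, (1-1)^2=0, (11-8)^2=9
sum(d^2) = 26.
Step 3: rho = 1 - 6*26 / (12*(12^2 - 1)) = 1 - 156/1716 = 0.909091.
Step 4: Under H0, t = rho * sqrt((n-2)/(1-rho^2)) = 6.9007 ~ t(10).
Step 5: Two-sided p-value from the t-distribution with 10 df = 0.000042.
Step 6: alpha = 0.05. reject H0.

rho = 0.9091, p = 0.000042, reject H0 at alpha = 0.05.


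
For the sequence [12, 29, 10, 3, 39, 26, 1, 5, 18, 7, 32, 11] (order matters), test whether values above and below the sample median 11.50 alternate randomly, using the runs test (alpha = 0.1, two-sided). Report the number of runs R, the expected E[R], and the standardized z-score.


Step 1: Compute median = 11.50; label A = above, B = below.
Labels in order: AABBAABBABAB  (n_A = 6, n_B = 6)
Step 2: Count runs R = 8.
Step 3: Under H0 (random ordering), E[R] = 2*n_A*n_B/(n_A+n_B) + 1 = 2*6*6/12 + 1 = 7.0000.
        Var[R] = 2*n_A*n_B*(2*n_A*n_B - n_A - n_B) / ((n_A+n_B)^2 * (n_A+n_B-1)) = 4320/1584 = 2.7273.
        SD[R] = 1.6514.
Step 4: Continuity-corrected z = (R - 0.5 - E[R]) / SD[R] = (8 - 0.5 - 7.0000) / 1.6514 = 0.3028.
Step 5: Two-sided p-value via normal approximation = 2*(1 - Phi(|z|)) = 0.762069.
Step 6: alpha = 0.1. fail to reject H0.

R = 8, z = 0.3028, p = 0.762069, fail to reject H0.


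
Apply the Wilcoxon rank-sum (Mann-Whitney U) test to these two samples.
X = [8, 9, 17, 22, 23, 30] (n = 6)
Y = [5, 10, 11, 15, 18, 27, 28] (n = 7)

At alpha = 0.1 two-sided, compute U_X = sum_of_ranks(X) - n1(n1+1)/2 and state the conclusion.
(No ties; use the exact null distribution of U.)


Step 1: Combine and sort all 13 observations; assign midranks.
sorted (value, group): (5,Y), (8,X), (9,X), (10,Y), (11,Y), (15,Y), (17,X), (18,Y), (22,X), (23,X), (27,Y), (28,Y), (30,X)
ranks: 5->1, 8->2, 9->3, 10->4, 11->5, 15->6, 17->7, 18->8, 22->9, 23->10, 27->11, 28->12, 30->13
Step 2: Rank sum for X: R1 = 2 + 3 + 7 + 9 + 10 + 13 = 44.
Step 3: U_X = R1 - n1(n1+1)/2 = 44 - 6*7/2 = 44 - 21 = 23.
       U_Y = n1*n2 - U_X = 42 - 23 = 19.
Step 4: No ties, so the exact null distribution of U (based on enumerating the C(13,6) = 1716 equally likely rank assignments) gives the two-sided p-value.
Step 5: p-value = 0.835664; compare to alpha = 0.1. fail to reject H0.

U_X = 23, p = 0.835664, fail to reject H0 at alpha = 0.1.


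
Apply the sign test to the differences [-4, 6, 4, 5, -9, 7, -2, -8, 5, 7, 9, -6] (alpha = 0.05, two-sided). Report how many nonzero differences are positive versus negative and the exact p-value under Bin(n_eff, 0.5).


Step 1: Discard zero differences. Original n = 12; n_eff = number of nonzero differences = 12.
Nonzero differences (with sign): -4, +6, +4, +5, -9, +7, -2, -8, +5, +7, +9, -6
Step 2: Count signs: positive = 7, negative = 5.
Step 3: Under H0: P(positive) = 0.5, so the number of positives S ~ Bin(12, 0.5).
Step 4: Two-sided exact p-value = sum of Bin(12,0.5) probabilities at or below the observed probability = 0.774414.
Step 5: alpha = 0.05. fail to reject H0.

n_eff = 12, pos = 7, neg = 5, p = 0.774414, fail to reject H0.


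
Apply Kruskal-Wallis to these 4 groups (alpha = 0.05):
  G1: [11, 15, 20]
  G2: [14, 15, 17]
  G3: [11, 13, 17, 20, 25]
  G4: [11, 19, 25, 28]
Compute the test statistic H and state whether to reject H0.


Step 1: Combine all N = 15 observations and assign midranks.
sorted (value, group, rank): (11,G1,2), (11,G3,2), (11,G4,2), (13,G3,4), (14,G2,5), (15,G1,6.5), (15,G2,6.5), (17,G2,8.5), (17,G3,8.5), (19,G4,10), (20,G1,11.5), (20,G3,11.5), (25,G3,13.5), (25,G4,13.5), (28,G4,15)
Step 2: Sum ranks within each group.
R_1 = 20 (n_1 = 3)
R_2 = 20 (n_2 = 3)
R_3 = 39.5 (n_3 = 5)
R_4 = 40.5 (n_4 = 4)
Step 3: H = 12/(N(N+1)) * sum(R_i^2/n_i) - 3(N+1)
     = 12/(15*16) * (20^2/3 + 20^2/3 + 39.5^2/5 + 40.5^2/4) - 3*16
     = 0.050000 * 988.779 - 48
     = 1.438958.
Step 4: Ties present; correction factor C = 1 - 48/(15^3 - 15) = 0.985714. Corrected H = 1.438958 / 0.985714 = 1.459813.
Step 5: Under H0, H ~ chi^2(3); p-value = 0.691576.
Step 6: alpha = 0.05. fail to reject H0.

H = 1.4598, df = 3, p = 0.691576, fail to reject H0.


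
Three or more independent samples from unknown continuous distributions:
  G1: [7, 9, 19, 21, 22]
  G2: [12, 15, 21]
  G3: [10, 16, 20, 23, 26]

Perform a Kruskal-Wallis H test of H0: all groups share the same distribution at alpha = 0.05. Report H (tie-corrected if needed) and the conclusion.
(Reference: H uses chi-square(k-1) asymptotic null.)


Step 1: Combine all N = 13 observations and assign midranks.
sorted (value, group, rank): (7,G1,1), (9,G1,2), (10,G3,3), (12,G2,4), (15,G2,5), (16,G3,6), (19,G1,7), (20,G3,8), (21,G1,9.5), (21,G2,9.5), (22,G1,11), (23,G3,12), (26,G3,13)
Step 2: Sum ranks within each group.
R_1 = 30.5 (n_1 = 5)
R_2 = 18.5 (n_2 = 3)
R_3 = 42 (n_3 = 5)
Step 3: H = 12/(N(N+1)) * sum(R_i^2/n_i) - 3(N+1)
     = 12/(13*14) * (30.5^2/5 + 18.5^2/3 + 42^2/5) - 3*14
     = 0.065934 * 652.933 - 42
     = 1.050549.
Step 4: Ties present; correction factor C = 1 - 6/(13^3 - 13) = 0.997253. Corrected H = 1.050549 / 0.997253 = 1.053444.
Step 5: Under H0, H ~ chi^2(2); p-value = 0.590538.
Step 6: alpha = 0.05. fail to reject H0.

H = 1.0534, df = 2, p = 0.590538, fail to reject H0.


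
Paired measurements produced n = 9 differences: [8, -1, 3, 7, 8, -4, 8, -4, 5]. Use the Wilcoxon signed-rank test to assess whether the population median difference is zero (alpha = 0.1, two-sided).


Step 1: Drop any zero differences (none here) and take |d_i|.
|d| = [8, 1, 3, 7, 8, 4, 8, 4, 5]
Step 2: Midrank |d_i| (ties get averaged ranks).
ranks: |8|->8, |1|->1, |3|->2, |7|->6, |8|->8, |4|->3.5, |8|->8, |4|->3.5, |5|->5
Step 3: Attach original signs; sum ranks with positive sign and with negative sign.
W+ = 8 + 2 + 6 + 8 + 8 + 5 = 37
W- = 1 + 3.5 + 3.5 = 8
(Check: W+ + W- = 45 should equal n(n+1)/2 = 45.)
Step 4: Test statistic W = min(W+, W-) = 8.
Step 5: Ties in |d|, so use the tie-corrected normal approximation.
        E[W] = n(n+1)/4 = 9*10/4 = 22.5.
        Tie groups: |d|=4 (t=2), |d|=8 (t=3); sum(t^3 - t) = 30.
        Var[W] = n(n+1)(2n+1)/24 - sum(t^3-t)/48 = 1710/24 - 30/48 = 70.625.
        z = (W - E[W]) / sqrt(Var[W]) = (8 - 22.5) / 8.4039 = -1.7254.
        Two-sided p = 2*Phi(z) = 0.084456.
Step 6: alpha = 0.1. reject H0.

W+ = 37, W- = 8, W = min = 8, p = 0.084456, reject H0.


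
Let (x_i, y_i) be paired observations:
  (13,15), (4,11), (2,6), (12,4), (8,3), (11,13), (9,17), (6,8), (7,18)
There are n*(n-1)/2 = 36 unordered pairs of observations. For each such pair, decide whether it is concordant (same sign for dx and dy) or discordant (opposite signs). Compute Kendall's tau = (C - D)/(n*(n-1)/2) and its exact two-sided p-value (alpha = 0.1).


Step 1: Enumerate the 36 unordered pairs (i,j) with i<j and classify each by sign(x_j-x_i) * sign(y_j-y_i).
  (1,2):dx=-9,dy=-4->C; (1,3):dx=-11,dy=-9->C; (1,4):dx=-1,dy=-11->C; (1,5):dx=-5,dy=-12->C
  (1,6):dx=-2,dy=-2->C; (1,7):dx=-4,dy=+2->D; (1,8):dx=-7,dy=-7->C; (1,9):dx=-6,dy=+3->D
  (2,3):dx=-2,dy=-5->C; (2,4):dx=+8,dy=-7->D; (2,5):dx=+4,dy=-8->D; (2,6):dx=+7,dy=+2->C
  (2,7):dx=+5,dy=+6->C; (2,8):dx=+2,dy=-3->D; (2,9):dx=+3,dy=+7->C; (3,4):dx=+10,dy=-2->D
  (3,5):dx=+6,dy=-3->D; (3,6):dx=+9,dy=+7->C; (3,7):dx=+7,dy=+11->C; (3,8):dx=+4,dy=+2->C
  (3,9):dx=+5,dy=+12->C; (4,5):dx=-4,dy=-1->C; (4,6):dx=-1,dy=+9->D; (4,7):dx=-3,dy=+13->D
  (4,8):dx=-6,dy=+4->D; (4,9):dx=-5,dy=+14->D; (5,6):dx=+3,dy=+10->C; (5,7):dx=+1,dy=+14->C
  (5,8):dx=-2,dy=+5->D; (5,9):dx=-1,dy=+15->D; (6,7):dx=-2,dy=+4->D; (6,8):dx=-5,dy=-5->C
  (6,9):dx=-4,dy=+5->D; (7,8):dx=-3,dy=-9->C; (7,9):dx=-2,dy=+1->D; (8,9):dx=+1,dy=+10->C
Step 2: C = 20, D = 16, total pairs = 36.
Step 3: tau = (C - D)/(n(n-1)/2) = (20 - 16)/36 = 0.111111.
Step 4: Exact two-sided p-value (enumerate n! = 362880 permutations of y under H0): p = 0.761414.
Step 5: alpha = 0.1. fail to reject H0.

tau_b = 0.1111 (C=20, D=16), p = 0.761414, fail to reject H0.


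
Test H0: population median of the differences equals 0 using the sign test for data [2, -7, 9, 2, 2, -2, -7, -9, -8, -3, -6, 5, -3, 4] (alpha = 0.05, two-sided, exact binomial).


Step 1: Discard zero differences. Original n = 14; n_eff = number of nonzero differences = 14.
Nonzero differences (with sign): +2, -7, +9, +2, +2, -2, -7, -9, -8, -3, -6, +5, -3, +4
Step 2: Count signs: positive = 6, negative = 8.
Step 3: Under H0: P(positive) = 0.5, so the number of positives S ~ Bin(14, 0.5).
Step 4: Two-sided exact p-value = sum of Bin(14,0.5) probabilities at or below the observed probability = 0.790527.
Step 5: alpha = 0.05. fail to reject H0.

n_eff = 14, pos = 6, neg = 8, p = 0.790527, fail to reject H0.


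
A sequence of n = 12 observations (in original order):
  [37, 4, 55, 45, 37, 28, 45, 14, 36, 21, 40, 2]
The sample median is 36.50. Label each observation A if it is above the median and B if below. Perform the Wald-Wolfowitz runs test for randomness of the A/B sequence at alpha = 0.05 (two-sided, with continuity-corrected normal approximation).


Step 1: Compute median = 36.50; label A = above, B = below.
Labels in order: ABAAABABBBAB  (n_A = 6, n_B = 6)
Step 2: Count runs R = 8.
Step 3: Under H0 (random ordering), E[R] = 2*n_A*n_B/(n_A+n_B) + 1 = 2*6*6/12 + 1 = 7.0000.
        Var[R] = 2*n_A*n_B*(2*n_A*n_B - n_A - n_B) / ((n_A+n_B)^2 * (n_A+n_B-1)) = 4320/1584 = 2.7273.
        SD[R] = 1.6514.
Step 4: Continuity-corrected z = (R - 0.5 - E[R]) / SD[R] = (8 - 0.5 - 7.0000) / 1.6514 = 0.3028.
Step 5: Two-sided p-value via normal approximation = 2*(1 - Phi(|z|)) = 0.762069.
Step 6: alpha = 0.05. fail to reject H0.

R = 8, z = 0.3028, p = 0.762069, fail to reject H0.


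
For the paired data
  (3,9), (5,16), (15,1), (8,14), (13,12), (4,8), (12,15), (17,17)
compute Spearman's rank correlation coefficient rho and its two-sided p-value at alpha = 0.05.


Step 1: Rank x and y separately (midranks; no ties here).
rank(x): 3->1, 5->3, 15->7, 8->4, 13->6, 4->2, 12->5, 17->8
rank(y): 9->3, 16->7, 1->1, 14->5, 12->4, 8->2, 15->6, 17->8
Step 2: d_i = R_x(i) - R_y(i); compute d_i^2.
  (1-3)^2=4, (3-7)^2=16, (7-1)^2=36, (4-5)^2=1, (6-4)^2=4, (2-2)^2=0, (5-6)^2=1, (8-8)^2=0
sum(d^2) = 62.
Step 3: rho = 1 - 6*62 / (8*(8^2 - 1)) = 1 - 372/504 = 0.261905.
Step 4: Under H0, t = rho * sqrt((n-2)/(1-rho^2)) = 0.6647 ~ t(6).
Step 5: Two-sided p-value from the t-distribution with 6 df = 0.530923.
Step 6: alpha = 0.05. fail to reject H0.

rho = 0.2619, p = 0.530923, fail to reject H0 at alpha = 0.05.


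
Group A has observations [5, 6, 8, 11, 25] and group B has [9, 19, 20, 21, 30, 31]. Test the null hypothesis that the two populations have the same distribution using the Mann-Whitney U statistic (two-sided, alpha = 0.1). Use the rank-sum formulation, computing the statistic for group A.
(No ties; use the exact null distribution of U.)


Step 1: Combine and sort all 11 observations; assign midranks.
sorted (value, group): (5,X), (6,X), (8,X), (9,Y), (11,X), (19,Y), (20,Y), (21,Y), (25,X), (30,Y), (31,Y)
ranks: 5->1, 6->2, 8->3, 9->4, 11->5, 19->6, 20->7, 21->8, 25->9, 30->10, 31->11
Step 2: Rank sum for X: R1 = 1 + 2 + 3 + 5 + 9 = 20.
Step 3: U_X = R1 - n1(n1+1)/2 = 20 - 5*6/2 = 20 - 15 = 5.
       U_Y = n1*n2 - U_X = 30 - 5 = 25.
Step 4: No ties, so the exact null distribution of U (based on enumerating the C(11,5) = 462 equally likely rank assignments) gives the two-sided p-value.
Step 5: p-value = 0.082251; compare to alpha = 0.1. reject H0.

U_X = 5, p = 0.082251, reject H0 at alpha = 0.1.


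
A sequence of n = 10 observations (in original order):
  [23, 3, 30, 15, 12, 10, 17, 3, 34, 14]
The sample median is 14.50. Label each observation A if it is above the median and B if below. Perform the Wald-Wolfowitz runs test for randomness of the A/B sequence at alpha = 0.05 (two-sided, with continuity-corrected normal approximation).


Step 1: Compute median = 14.50; label A = above, B = below.
Labels in order: ABAABBABAB  (n_A = 5, n_B = 5)
Step 2: Count runs R = 8.
Step 3: Under H0 (random ordering), E[R] = 2*n_A*n_B/(n_A+n_B) + 1 = 2*5*5/10 + 1 = 6.0000.
        Var[R] = 2*n_A*n_B*(2*n_A*n_B - n_A - n_B) / ((n_A+n_B)^2 * (n_A+n_B-1)) = 2000/900 = 2.2222.
        SD[R] = 1.4907.
Step 4: Continuity-corrected z = (R - 0.5 - E[R]) / SD[R] = (8 - 0.5 - 6.0000) / 1.4907 = 1.0062.
Step 5: Two-sided p-value via normal approximation = 2*(1 - Phi(|z|)) = 0.314305.
Step 6: alpha = 0.05. fail to reject H0.

R = 8, z = 1.0062, p = 0.314305, fail to reject H0.


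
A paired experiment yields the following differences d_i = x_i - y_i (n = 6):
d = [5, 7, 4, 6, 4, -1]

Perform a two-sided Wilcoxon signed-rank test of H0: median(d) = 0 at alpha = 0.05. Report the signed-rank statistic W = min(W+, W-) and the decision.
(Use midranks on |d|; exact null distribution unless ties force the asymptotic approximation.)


Step 1: Drop any zero differences (none here) and take |d_i|.
|d| = [5, 7, 4, 6, 4, 1]
Step 2: Midrank |d_i| (ties get averaged ranks).
ranks: |5|->4, |7|->6, |4|->2.5, |6|->5, |4|->2.5, |1|->1
Step 3: Attach original signs; sum ranks with positive sign and with negative sign.
W+ = 4 + 6 + 2.5 + 5 + 2.5 = 20
W- = 1 = 1
(Check: W+ + W- = 21 should equal n(n+1)/2 = 21.)
Step 4: Test statistic W = min(W+, W-) = 1.
Step 5: Ties in |d|, so use the tie-corrected normal approximation.
        E[W] = n(n+1)/4 = 6*7/4 = 10.5.
        Tie groups: |d|=4 (t=2); sum(t^3 - t) = 6.
        Var[W] = n(n+1)(2n+1)/24 - sum(t^3-t)/48 = 546/24 - 6/48 = 22.625.
        z = (W - E[W]) / sqrt(Var[W]) = (1 - 10.5) / 4.7566 = -1.9972.
        Two-sided p = 2*Phi(z) = 0.045800.
Step 6: alpha = 0.05. reject H0.

W+ = 20, W- = 1, W = min = 1, p = 0.045800, reject H0.


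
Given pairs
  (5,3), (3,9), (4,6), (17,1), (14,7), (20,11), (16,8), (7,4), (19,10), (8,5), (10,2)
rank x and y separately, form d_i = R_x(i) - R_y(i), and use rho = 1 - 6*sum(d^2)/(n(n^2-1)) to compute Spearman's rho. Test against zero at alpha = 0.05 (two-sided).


Step 1: Rank x and y separately (midranks; no ties here).
rank(x): 5->3, 3->1, 4->2, 17->9, 14->7, 20->11, 16->8, 7->4, 19->10, 8->5, 10->6
rank(y): 3->3, 9->9, 6->6, 1->1, 7->7, 11->11, 8->8, 4->4, 10->10, 5->5, 2->2
Step 2: d_i = R_x(i) - R_y(i); compute d_i^2.
  (3-3)^2=0, (1-9)^2=64, (2-6)^2=16, (9-1)^2=64, (7-7)^2=0, (11-11)^2=0, (8-8)^2=0, (4-4)^2=0, (10-10)^2=0, (5-5)^2=0, (6-2)^2=16
sum(d^2) = 160.
Step 3: rho = 1 - 6*160 / (11*(11^2 - 1)) = 1 - 960/1320 = 0.272727.
Step 4: Under H0, t = rho * sqrt((n-2)/(1-rho^2)) = 0.8504 ~ t(9).
Step 5: Two-sided p-value from the t-distribution with 9 df = 0.417141.
Step 6: alpha = 0.05. fail to reject H0.

rho = 0.2727, p = 0.417141, fail to reject H0 at alpha = 0.05.


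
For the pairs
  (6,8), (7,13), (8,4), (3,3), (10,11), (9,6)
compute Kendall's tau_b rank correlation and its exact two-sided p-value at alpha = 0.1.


Step 1: Enumerate the 15 unordered pairs (i,j) with i<j and classify each by sign(x_j-x_i) * sign(y_j-y_i).
  (1,2):dx=+1,dy=+5->C; (1,3):dx=+2,dy=-4->D; (1,4):dx=-3,dy=-5->C; (1,5):dx=+4,dy=+3->C
  (1,6):dx=+3,dy=-2->D; (2,3):dx=+1,dy=-9->D; (2,4):dx=-4,dy=-10->C; (2,5):dx=+3,dy=-2->D
  (2,6):dx=+2,dy=-7->D; (3,4):dx=-5,dy=-1->C; (3,5):dx=+2,dy=+7->C; (3,6):dx=+1,dy=+2->C
  (4,5):dx=+7,dy=+8->C; (4,6):dx=+6,dy=+3->C; (5,6):dx=-1,dy=-5->C
Step 2: C = 10, D = 5, total pairs = 15.
Step 3: tau = (C - D)/(n(n-1)/2) = (10 - 5)/15 = 0.333333.
Step 4: Exact two-sided p-value (enumerate n! = 720 permutations of y under H0): p = 0.469444.
Step 5: alpha = 0.1. fail to reject H0.

tau_b = 0.3333 (C=10, D=5), p = 0.469444, fail to reject H0.


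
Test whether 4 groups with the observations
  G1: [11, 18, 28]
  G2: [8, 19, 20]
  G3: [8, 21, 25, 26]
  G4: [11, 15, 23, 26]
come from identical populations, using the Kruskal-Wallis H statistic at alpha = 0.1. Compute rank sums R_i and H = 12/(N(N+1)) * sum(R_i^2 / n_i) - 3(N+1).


Step 1: Combine all N = 14 observations and assign midranks.
sorted (value, group, rank): (8,G2,1.5), (8,G3,1.5), (11,G1,3.5), (11,G4,3.5), (15,G4,5), (18,G1,6), (19,G2,7), (20,G2,8), (21,G3,9), (23,G4,10), (25,G3,11), (26,G3,12.5), (26,G4,12.5), (28,G1,14)
Step 2: Sum ranks within each group.
R_1 = 23.5 (n_1 = 3)
R_2 = 16.5 (n_2 = 3)
R_3 = 34 (n_3 = 4)
R_4 = 31 (n_4 = 4)
Step 3: H = 12/(N(N+1)) * sum(R_i^2/n_i) - 3(N+1)
     = 12/(14*15) * (23.5^2/3 + 16.5^2/3 + 34^2/4 + 31^2/4) - 3*15
     = 0.057143 * 804.083 - 45
     = 0.947619.
Step 4: Ties present; correction factor C = 1 - 18/(14^3 - 14) = 0.993407. Corrected H = 0.947619 / 0.993407 = 0.953909.
Step 5: Under H0, H ~ chi^2(3); p-value = 0.812403.
Step 6: alpha = 0.1. fail to reject H0.

H = 0.9539, df = 3, p = 0.812403, fail to reject H0.


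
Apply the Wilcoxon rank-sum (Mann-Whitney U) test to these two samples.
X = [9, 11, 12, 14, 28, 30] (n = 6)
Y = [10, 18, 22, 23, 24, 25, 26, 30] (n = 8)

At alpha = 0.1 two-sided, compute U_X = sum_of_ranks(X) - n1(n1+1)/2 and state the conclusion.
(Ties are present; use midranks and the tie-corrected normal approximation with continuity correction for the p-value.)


Step 1: Combine and sort all 14 observations; assign midranks.
sorted (value, group): (9,X), (10,Y), (11,X), (12,X), (14,X), (18,Y), (22,Y), (23,Y), (24,Y), (25,Y), (26,Y), (28,X), (30,X), (30,Y)
ranks: 9->1, 10->2, 11->3, 12->4, 14->5, 18->6, 22->7, 23->8, 24->9, 25->10, 26->11, 28->12, 30->13.5, 30->13.5
Step 2: Rank sum for X: R1 = 1 + 3 + 4 + 5 + 12 + 13.5 = 38.5.
Step 3: U_X = R1 - n1(n1+1)/2 = 38.5 - 6*7/2 = 38.5 - 21 = 17.5.
       U_Y = n1*n2 - U_X = 48 - 17.5 = 30.5.
Step 4: Ties are present, so use the tie-corrected normal approximation (with continuity correction) for the p-value.
Step 5: p-value = 0.438074; compare to alpha = 0.1. fail to reject H0.

U_X = 17.5, p = 0.438074, fail to reject H0 at alpha = 0.1.


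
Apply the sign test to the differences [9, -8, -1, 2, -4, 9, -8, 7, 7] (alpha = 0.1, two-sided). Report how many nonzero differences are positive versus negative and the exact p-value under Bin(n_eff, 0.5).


Step 1: Discard zero differences. Original n = 9; n_eff = number of nonzero differences = 9.
Nonzero differences (with sign): +9, -8, -1, +2, -4, +9, -8, +7, +7
Step 2: Count signs: positive = 5, negative = 4.
Step 3: Under H0: P(positive) = 0.5, so the number of positives S ~ Bin(9, 0.5).
Step 4: Two-sided exact p-value = sum of Bin(9,0.5) probabilities at or below the observed probability = 1.000000.
Step 5: alpha = 0.1. fail to reject H0.

n_eff = 9, pos = 5, neg = 4, p = 1.000000, fail to reject H0.


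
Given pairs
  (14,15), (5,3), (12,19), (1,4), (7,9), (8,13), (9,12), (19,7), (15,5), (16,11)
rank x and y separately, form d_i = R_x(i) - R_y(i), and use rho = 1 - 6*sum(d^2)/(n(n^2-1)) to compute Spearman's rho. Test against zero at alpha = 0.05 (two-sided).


Step 1: Rank x and y separately (midranks; no ties here).
rank(x): 14->7, 5->2, 12->6, 1->1, 7->3, 8->4, 9->5, 19->10, 15->8, 16->9
rank(y): 15->9, 3->1, 19->10, 4->2, 9->5, 13->8, 12->7, 7->4, 5->3, 11->6
Step 2: d_i = R_x(i) - R_y(i); compute d_i^2.
  (7-9)^2=4, (2-1)^2=1, (6-10)^2=16, (1-2)^2=1, (3-5)^2=4, (4-8)^2=16, (5-7)^2=4, (10-4)^2=36, (8-3)^2=25, (9-6)^2=9
sum(d^2) = 116.
Step 3: rho = 1 - 6*116 / (10*(10^2 - 1)) = 1 - 696/990 = 0.296970.
Step 4: Under H0, t = rho * sqrt((n-2)/(1-rho^2)) = 0.8796 ~ t(8).
Step 5: Two-sided p-value from the t-distribution with 8 df = 0.404702.
Step 6: alpha = 0.05. fail to reject H0.

rho = 0.2970, p = 0.404702, fail to reject H0 at alpha = 0.05.


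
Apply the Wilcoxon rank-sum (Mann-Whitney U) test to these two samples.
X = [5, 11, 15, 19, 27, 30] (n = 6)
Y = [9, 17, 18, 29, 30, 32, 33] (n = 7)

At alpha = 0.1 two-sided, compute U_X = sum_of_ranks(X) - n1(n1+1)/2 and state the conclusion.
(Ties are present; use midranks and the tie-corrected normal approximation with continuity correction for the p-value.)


Step 1: Combine and sort all 13 observations; assign midranks.
sorted (value, group): (5,X), (9,Y), (11,X), (15,X), (17,Y), (18,Y), (19,X), (27,X), (29,Y), (30,X), (30,Y), (32,Y), (33,Y)
ranks: 5->1, 9->2, 11->3, 15->4, 17->5, 18->6, 19->7, 27->8, 29->9, 30->10.5, 30->10.5, 32->12, 33->13
Step 2: Rank sum for X: R1 = 1 + 3 + 4 + 7 + 8 + 10.5 = 33.5.
Step 3: U_X = R1 - n1(n1+1)/2 = 33.5 - 6*7/2 = 33.5 - 21 = 12.5.
       U_Y = n1*n2 - U_X = 42 - 12.5 = 29.5.
Step 4: Ties are present, so use the tie-corrected normal approximation (with continuity correction) for the p-value.
Step 5: p-value = 0.252445; compare to alpha = 0.1. fail to reject H0.

U_X = 12.5, p = 0.252445, fail to reject H0 at alpha = 0.1.


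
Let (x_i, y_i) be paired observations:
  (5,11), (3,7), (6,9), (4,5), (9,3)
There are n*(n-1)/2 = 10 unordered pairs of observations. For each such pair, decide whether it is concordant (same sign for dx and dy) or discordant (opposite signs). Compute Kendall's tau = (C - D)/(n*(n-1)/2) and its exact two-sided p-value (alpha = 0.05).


Step 1: Enumerate the 10 unordered pairs (i,j) with i<j and classify each by sign(x_j-x_i) * sign(y_j-y_i).
  (1,2):dx=-2,dy=-4->C; (1,3):dx=+1,dy=-2->D; (1,4):dx=-1,dy=-6->C; (1,5):dx=+4,dy=-8->D
  (2,3):dx=+3,dy=+2->C; (2,4):dx=+1,dy=-2->D; (2,5):dx=+6,dy=-4->D; (3,4):dx=-2,dy=-4->C
  (3,5):dx=+3,dy=-6->D; (4,5):dx=+5,dy=-2->D
Step 2: C = 4, D = 6, total pairs = 10.
Step 3: tau = (C - D)/(n(n-1)/2) = (4 - 6)/10 = -0.200000.
Step 4: Exact two-sided p-value (enumerate n! = 120 permutations of y under H0): p = 0.816667.
Step 5: alpha = 0.05. fail to reject H0.

tau_b = -0.2000 (C=4, D=6), p = 0.816667, fail to reject H0.


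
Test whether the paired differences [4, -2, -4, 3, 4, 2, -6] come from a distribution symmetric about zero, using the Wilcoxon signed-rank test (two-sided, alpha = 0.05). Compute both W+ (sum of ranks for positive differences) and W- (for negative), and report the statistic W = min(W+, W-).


Step 1: Drop any zero differences (none here) and take |d_i|.
|d| = [4, 2, 4, 3, 4, 2, 6]
Step 2: Midrank |d_i| (ties get averaged ranks).
ranks: |4|->5, |2|->1.5, |4|->5, |3|->3, |4|->5, |2|->1.5, |6|->7
Step 3: Attach original signs; sum ranks with positive sign and with negative sign.
W+ = 5 + 3 + 5 + 1.5 = 14.5
W- = 1.5 + 5 + 7 = 13.5
(Check: W+ + W- = 28 should equal n(n+1)/2 = 28.)
Step 4: Test statistic W = min(W+, W-) = 13.5.
Step 5: Ties in |d|, so use the tie-corrected normal approximation.
        E[W] = n(n+1)/4 = 7*8/4 = 14.
        Tie groups: |d|=2 (t=2), |d|=4 (t=3); sum(t^3 - t) = 30.
        Var[W] = n(n+1)(2n+1)/24 - sum(t^3-t)/48 = 840/24 - 30/48 = 34.375.
        z = (W - E[W]) / sqrt(Var[W]) = (13.5 - 14) / 5.8630 = -0.0853.
        Two-sided p = 2*Phi(z) = 0.932039.
Step 6: alpha = 0.05. fail to reject H0.

W+ = 14.5, W- = 13.5, W = min = 13.5, p = 0.932039, fail to reject H0.


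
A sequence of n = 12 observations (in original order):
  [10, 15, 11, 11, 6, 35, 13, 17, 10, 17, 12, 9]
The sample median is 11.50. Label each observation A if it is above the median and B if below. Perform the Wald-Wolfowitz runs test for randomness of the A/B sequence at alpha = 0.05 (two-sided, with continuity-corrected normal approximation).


Step 1: Compute median = 11.50; label A = above, B = below.
Labels in order: BABBBAAABAAB  (n_A = 6, n_B = 6)
Step 2: Count runs R = 7.
Step 3: Under H0 (random ordering), E[R] = 2*n_A*n_B/(n_A+n_B) + 1 = 2*6*6/12 + 1 = 7.0000.
        Var[R] = 2*n_A*n_B*(2*n_A*n_B - n_A - n_B) / ((n_A+n_B)^2 * (n_A+n_B-1)) = 4320/1584 = 2.7273.
        SD[R] = 1.6514.
Step 4: R = E[R], so z = 0 with no continuity correction.
Step 5: Two-sided p-value via normal approximation = 2*(1 - Phi(|z|)) = 1.000000.
Step 6: alpha = 0.05. fail to reject H0.

R = 7, z = 0.0000, p = 1.000000, fail to reject H0.
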